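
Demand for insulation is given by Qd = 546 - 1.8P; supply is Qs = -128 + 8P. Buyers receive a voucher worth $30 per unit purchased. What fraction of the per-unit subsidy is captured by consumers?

Pre-subsidy: 546 - 1.8P = -128 + 8P gives P* = 3370/49, Q* = 20688/49.
With the rebate, buyers effectively pay Pb = Ps − 30, where Ps is the price sellers receive.
Demand in terms of Ps becomes Qd = 546 − 1.8(Ps − 30) = 600 - 1.8Ps. Setting this equal to supply: 600 - 1.8Ps = -128 + 8Ps, so Ps = 520/7.
Buyers pay Pb = 520/7 − 30 = 310/7; Q' = -128 + 8·(520/7) = 3264/7.
Buyers' price falls by P* − Pb = 3370/49 − 310/7 = 1200/49; sellers' price rises by Ps − P* = 520/7 − 3370/49 = 270/49.
So consumers capture (1200/49)/30 = 40/49 of each unit of subsidy.

Consumer share = 40/49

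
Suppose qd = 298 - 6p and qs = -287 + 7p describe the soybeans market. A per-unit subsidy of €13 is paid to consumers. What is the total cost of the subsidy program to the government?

Government cost = €910

Pre-subsidy: 298 - 6p = -287 + 7p gives p* = 45, q* = 28.
With the rebate, buyers effectively pay pb = ps − 13, where ps is the price sellers receive.
Demand in terms of ps becomes qd = 298 − 6(ps − 13) = 376 - 6ps. Setting this equal to supply: 376 - 6ps = -287 + 7ps, so ps = 51.
Buyers pay pb = 51 − 13 = 38; q' = -287 + 7·51 = 70.
Government outlay = subsidy × quantity = 13 × 70 = 910.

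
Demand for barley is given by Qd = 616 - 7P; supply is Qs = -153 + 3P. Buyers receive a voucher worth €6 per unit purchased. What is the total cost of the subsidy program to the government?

Pre-subsidy: 616 - 7P = -153 + 3P gives P* = 76.9, Q* = 77.7.
With the rebate, buyers effectively pay Pb = Ps − 6, where Ps is the price sellers receive.
Demand in terms of Ps becomes Qd = 616 − 7(Ps − 6) = 658 - 7Ps. Setting this equal to supply: 658 - 7Ps = -153 + 3Ps, so Ps = 81.1.
Buyers pay Pb = 81.1 − 6 = 75.1; Q' = -153 + 3·81.1 = 90.3.
Government outlay = subsidy × quantity = 6 × 90.3 = 541.8.

Government cost = €541.8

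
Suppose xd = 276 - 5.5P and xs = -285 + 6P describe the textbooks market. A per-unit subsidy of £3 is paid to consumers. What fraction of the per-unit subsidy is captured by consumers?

Pre-subsidy: 276 - 5.5P = -285 + 6P gives P* = 1122/23, x* = 177/23.
With the rebate, buyers effectively pay Pb = Ps − 3, where Ps is the price sellers receive.
Demand in terms of Ps becomes xd = 276 − 5.5(Ps − 3) = 292.5 - 5.5Ps. Setting this equal to supply: 292.5 - 5.5Ps = -285 + 6Ps, so Ps = 1155/23.
Buyers pay Pb = 1155/23 − 3 = 1086/23; x' = -285 + 6·(1155/23) = 375/23.
Buyers' price falls by P* − Pb = 1122/23 − 1086/23 = 36/23; sellers' price rises by Ps − P* = 1155/23 − 1122/23 = 33/23.
So consumers capture (36/23)/3 = 12/23 of each unit of subsidy.

Consumer share = 12/23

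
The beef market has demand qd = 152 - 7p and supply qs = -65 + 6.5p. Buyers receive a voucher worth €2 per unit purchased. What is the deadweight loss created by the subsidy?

Pre-subsidy: 152 - 7p = -65 + 6.5p gives p* = 434/27, q* = 1066/27.
With the rebate, buyers effectively pay pb = ps − 2, where ps is the price sellers receive.
Demand in terms of ps becomes qd = 152 − 7(ps − 2) = 166 - 7ps. Setting this equal to supply: 166 - 7ps = -65 + 6.5ps, so ps = 154/9.
Buyers pay pb = 154/9 − 2 = 136/9; q' = -65 + 6.5·(154/9) = 416/9.
The subsidy expands output by 416/9 − 1066/27 = 182/27 past the efficient level; on those units the gap between marginal cost and willingness to pay runs from 0 up to 2.
DWL = ½ × 2 × 182/27 = 182/27.

Deadweight loss = 182/27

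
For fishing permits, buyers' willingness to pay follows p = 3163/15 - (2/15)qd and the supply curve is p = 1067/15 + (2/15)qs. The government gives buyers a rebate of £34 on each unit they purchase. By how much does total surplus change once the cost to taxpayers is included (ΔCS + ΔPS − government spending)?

Net change in total surplus = -£2167.5

Pre-subsidy: 3163/15 - (2/15)q = 1067/15 + (2/15)q gives q* = 524 and p* = 141.
With the rebate, buyers effectively pay pb = ps − 34, where ps is the price sellers receive.
On the curves, pb = 3163/15 - (2/15)q and ps = 1067/15 + (2/15)q; the wedge ps − pb = 34 gives 1067/15 + (2/15)q − (3163/15 - (2/15)q) = 34, so q' = 651.5.
Then pb = 3163/15 − (2/15)·651.5 = 124 and ps = 1067/15 + (2/15)·651.5 = 158.
ΔCS = ½(524 + 651.5)(141 − 124) = 9991.75; ΔPS = ½(524 + 651.5)(158 − 141) = 9991.75.
Government spending = 34 × 651.5 = 22151.
Net change = 9991.75 + 9991.75 − 22151 = -2167.5. The loss equals the DWL triangle ½·34·127.5.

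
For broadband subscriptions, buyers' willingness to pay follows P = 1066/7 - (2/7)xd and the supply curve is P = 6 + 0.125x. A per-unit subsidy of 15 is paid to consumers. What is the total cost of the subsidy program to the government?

Pre-subsidy: 1066/7 - (2/7)x = 6 + 0.125x gives x* = 8192/23 and P* = 1162/23.
With the rebate, buyers effectively pay Pb = Ps − 15, where Ps is the price sellers receive.
On the curves, Pb = 1066/7 - (2/7)x and Ps = 6 + 0.125x; the wedge Ps − Pb = 15 gives 6 + 0.125x − (1066/7 - (2/7)x) = 15, so x' = 9032/23.
Then Pb = 1066/7 − (2/7)·(9032/23) = 922/23 and Ps = 6 + 0.125·(9032/23) = 1267/23.
Government outlay = subsidy × quantity = 15 × 9032/23 = 135480/23.

Government cost = 135480/23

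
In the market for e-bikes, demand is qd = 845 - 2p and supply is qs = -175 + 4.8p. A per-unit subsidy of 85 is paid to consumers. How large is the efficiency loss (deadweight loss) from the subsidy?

Deadweight loss = 5100

Pre-subsidy: 845 - 2p = -175 + 4.8p gives p* = 150, q* = 545.
With the rebate, buyers effectively pay pb = ps − 85, where ps is the price sellers receive.
Demand in terms of ps becomes qd = 845 − 2(ps − 85) = 1015 - 2ps. Setting this equal to supply: 1015 - 2ps = -175 + 4.8ps, so ps = 175.
Buyers pay pb = 175 − 85 = 90; q' = -175 + 4.8·175 = 665.
The subsidy expands output by 665 − 545 = 120 past the efficient level; on those units the gap between marginal cost and willingness to pay runs from 0 up to 85.
DWL = ½ × 85 × 120 = 5100.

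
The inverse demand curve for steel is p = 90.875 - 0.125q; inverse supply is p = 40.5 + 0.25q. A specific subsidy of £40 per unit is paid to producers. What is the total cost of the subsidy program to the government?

Government cost = £9640

Pre-subsidy: 90.875 - 0.125q = 40.5 + 0.25q gives q* = 403/3 and p* = 889/12.
With the subsidy, sellers receive ps = pb + 40 for each unit, where pb is the price buyers pay.
On the curves, pb = 90.875 - 0.125q and ps = 40.5 + 0.25q; the wedge ps − pb = 40 gives 40.5 + 0.25q − (90.875 - 0.125q) = 40, so q' = 241.
Then pb = 90.875 − 0.125·241 = 60.75 and ps = 40.5 + 0.25·241 = 100.75.
Government outlay = subsidy × quantity = 40 × 241 = 9640.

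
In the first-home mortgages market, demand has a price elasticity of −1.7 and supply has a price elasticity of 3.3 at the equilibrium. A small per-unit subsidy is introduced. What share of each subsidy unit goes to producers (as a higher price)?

For a small subsidy around the equilibrium, the benefit split depends on the relative slopes, which at a point are proportional to the elasticities.
Buyer share = εs/(εs + |εd|) = 3.3/(3.3 + 1.7) = 0.66; seller share = |εd|/(εs + |εd|) = 0.34.
So producers capture 0.34 of the subsidy.

Producer share = 0.34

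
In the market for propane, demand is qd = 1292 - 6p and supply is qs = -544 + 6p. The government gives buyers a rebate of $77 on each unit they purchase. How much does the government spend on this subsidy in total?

Pre-subsidy: 1292 - 6p = -544 + 6p gives p* = 153, q* = 374.
With the rebate, buyers effectively pay pb = ps − 77, where ps is the price sellers receive.
Demand in terms of ps becomes qd = 1292 − 6(ps − 77) = 1754 - 6ps. Setting this equal to supply: 1754 - 6ps = -544 + 6ps, so ps = 191.5.
Buyers pay pb = 191.5 − 77 = 114.5; q' = -544 + 6·191.5 = 605.
Government outlay = subsidy × quantity = 77 × 605 = 46585.

Government cost = $46585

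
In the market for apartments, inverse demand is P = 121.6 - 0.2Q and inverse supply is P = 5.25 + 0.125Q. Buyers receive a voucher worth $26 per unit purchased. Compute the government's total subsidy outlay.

Pre-subsidy: 121.6 - 0.2Q = 5.25 + 0.125Q gives Q* = 358 and P* = 50.
With the rebate, buyers effectively pay Pb = Ps − 26, where Ps is the price sellers receive.
On the curves, Pb = 121.6 - 0.2Q and Ps = 5.25 + 0.125Q; the wedge Ps − Pb = 26 gives 5.25 + 0.125Q − (121.6 - 0.2Q) = 26, so Q' = 438.
Then Pb = 121.6 − 0.2·438 = 34 and Ps = 5.25 + 0.125·438 = 60.
Government outlay = subsidy × quantity = 26 × 438 = 11388.

Government cost = $11388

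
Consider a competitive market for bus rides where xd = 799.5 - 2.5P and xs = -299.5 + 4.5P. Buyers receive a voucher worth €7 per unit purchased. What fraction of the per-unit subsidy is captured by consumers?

Consumer share = 9/14

Pre-subsidy: 799.5 - 2.5P = -299.5 + 4.5P gives P* = 157, x* = 407.
With the rebate, buyers effectively pay Pb = Ps − 7, where Ps is the price sellers receive.
Demand in terms of Ps becomes xd = 799.5 − 2.5(Ps − 7) = 817 - 2.5Ps. Setting this equal to supply: 817 - 2.5Ps = -299.5 + 4.5Ps, so Ps = 159.5.
Buyers pay Pb = 159.5 − 7 = 152.5; x' = -299.5 + 4.5·159.5 = 418.25.
Buyers' price falls by P* − Pb = 157 − 152.5 = 4.5; sellers' price rises by Ps − P* = 159.5 − 157 = 2.5.
So consumers capture 4.5/7 = 9/14 of each unit of subsidy.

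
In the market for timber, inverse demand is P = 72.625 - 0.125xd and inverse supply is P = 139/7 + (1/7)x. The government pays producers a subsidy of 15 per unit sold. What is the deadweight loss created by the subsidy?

Deadweight loss = 420

Pre-subsidy: 72.625 - 0.125x = 139/7 + (1/7)x gives x* = 197 and P* = 48.
With the subsidy, sellers receive Ps = Pb + 15 for each unit, where Pb is the price buyers pay.
On the curves, Pb = 72.625 - 0.125x and Ps = 139/7 + (1/7)x; the wedge Ps − Pb = 15 gives 139/7 + (1/7)x − (72.625 - 0.125x) = 15, so x' = 253.
Then Pb = 72.625 − 0.125·253 = 41 and Ps = 139/7 + (1/7)·253 = 56.
The subsidy expands output by 253 − 197 = 56 past the efficient level; on those units the gap between marginal cost and willingness to pay runs from 0 up to 15.
DWL = ½ × 15 × 56 = 420.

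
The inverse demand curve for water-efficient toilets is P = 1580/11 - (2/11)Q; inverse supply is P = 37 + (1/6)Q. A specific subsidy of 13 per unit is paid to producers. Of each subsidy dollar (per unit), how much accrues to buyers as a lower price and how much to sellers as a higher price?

Pre-subsidy: 1580/11 - (2/11)Q = 37 + (1/6)Q gives Q* = 306 and P* = 88.
With the subsidy, sellers receive Ps = Pb + 13 for each unit, where Pb is the price buyers pay.
On the curves, Pb = 1580/11 - (2/11)Q and Ps = 37 + (1/6)Q; the wedge Ps − Pb = 13 gives 37 + (1/6)Q − (1580/11 - (2/11)Q) = 13, so Q' = 7896/23.
Then Pb = 1580/11 − (2/11)·(7896/23) = 1868/23 and Ps = 37 + (1/6)·(7896/23) = 2167/23.
Buyers' price falls by P* − Pb = 88 − 1868/23 = 156/23; sellers' price rises by Ps − P* = 2167/23 − 88 = 143/23.

Buyers gain 156/23 per unit; sellers gain 143/23 per unit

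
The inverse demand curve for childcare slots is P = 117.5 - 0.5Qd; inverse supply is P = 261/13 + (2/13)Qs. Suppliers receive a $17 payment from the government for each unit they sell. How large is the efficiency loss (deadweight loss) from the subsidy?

Pre-subsidy: 117.5 - 0.5Q = 261/13 + (2/13)Q gives Q* = 149 and P* = 43.
With the subsidy, sellers receive Ps = Pb + 17 for each unit, where Pb is the price buyers pay.
On the curves, Pb = 117.5 - 0.5Q and Ps = 261/13 + (2/13)Q; the wedge Ps − Pb = 17 gives 261/13 + (2/13)Q − (117.5 - 0.5Q) = 17, so Q' = 175.
Then Pb = 117.5 − 0.5·175 = 30 and Ps = 261/13 + (2/13)·175 = 47.
The subsidy expands output by 175 − 149 = 26 past the efficient level; on those units the gap between marginal cost and willingness to pay runs from 0 up to 17.
DWL = ½ × 17 × 26 = 221.

Deadweight loss = $221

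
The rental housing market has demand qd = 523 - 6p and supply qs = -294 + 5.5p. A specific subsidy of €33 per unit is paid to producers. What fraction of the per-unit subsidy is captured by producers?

Producer share = 12/23

Pre-subsidy: 523 - 6p = -294 + 5.5p gives p* = 1634/23, q* = 2225/23.
With the subsidy, sellers receive ps = pb + 33 for each unit, where pb is the price buyers pay.
Supply in terms of pb becomes qs = -294 + 5.5(pb + 33) = -112.5 + 5.5pb. Setting this equal to demand: 523 - 6pb = -112.5 + 5.5pb, so pb = 1271/23.
Sellers receive ps = 1271/23 + 33 = 2030/23; q' = 523 − 6·(1271/23) = 4403/23.
Buyers' price falls by p* − pb = 1634/23 − 1271/23 = 363/23; sellers' price rises by ps − p* = 2030/23 − 1634/23 = 396/23.
So producers capture (396/23)/33 = 12/23 of each unit of subsidy.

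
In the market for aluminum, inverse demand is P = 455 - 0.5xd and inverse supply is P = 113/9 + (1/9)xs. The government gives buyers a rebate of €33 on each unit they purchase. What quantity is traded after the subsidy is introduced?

Pre-subsidy: 455 - 0.5x = 113/9 + (1/9)x gives x* = 724 and P* = 93.
With the rebate, buyers effectively pay Pb = Ps − 33, where Ps is the price sellers receive.
On the curves, Pb = 455 - 0.5x and Ps = 113/9 + (1/9)x; the wedge Ps − Pb = 33 gives 113/9 + (1/9)x − (455 - 0.5x) = 33, so x' = 778.
Then Pb = 455 − 0.5·778 = 66 and Ps = 113/9 + (1/9)·778 = 99.

x' = 778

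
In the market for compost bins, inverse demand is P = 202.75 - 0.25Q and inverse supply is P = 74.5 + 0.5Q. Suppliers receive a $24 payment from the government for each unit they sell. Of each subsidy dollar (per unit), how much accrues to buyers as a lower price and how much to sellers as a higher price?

Pre-subsidy: 202.75 - 0.25Q = 74.5 + 0.5Q gives Q* = 171 and P* = 160.
With the subsidy, sellers receive Ps = Pb + 24 for each unit, where Pb is the price buyers pay.
On the curves, Pb = 202.75 - 0.25Q and Ps = 74.5 + 0.5Q; the wedge Ps − Pb = 24 gives 74.5 + 0.5Q − (202.75 - 0.25Q) = 24, so Q' = 203.
Then Pb = 202.75 − 0.25·203 = 152 and Ps = 74.5 + 0.5·203 = 176.
Buyers' price falls by P* − Pb = 160 − 152 = 8; sellers' price rises by Ps − P* = 176 − 160 = 16.

Buyers gain $8 per unit; sellers gain $16 per unit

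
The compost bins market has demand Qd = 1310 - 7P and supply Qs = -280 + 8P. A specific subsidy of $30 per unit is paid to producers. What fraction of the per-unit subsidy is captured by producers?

Producer share = 7/15

Pre-subsidy: 1310 - 7P = -280 + 8P gives P* = 106, Q* = 568.
With the subsidy, sellers receive Ps = Pb + 30 for each unit, where Pb is the price buyers pay.
Supply in terms of Pb becomes Qs = -280 + 8(Pb + 30) = -40 + 8Pb. Setting this equal to demand: 1310 - 7Pb = -40 + 8Pb, so Pb = 90.
Sellers receive Ps = 90 + 30 = 120; Q' = 1310 − 7·90 = 680.
Buyers' price falls by P* − Pb = 106 − 90 = 16; sellers' price rises by Ps − P* = 120 − 106 = 14.
So producers capture 14/30 = 7/15 of each unit of subsidy.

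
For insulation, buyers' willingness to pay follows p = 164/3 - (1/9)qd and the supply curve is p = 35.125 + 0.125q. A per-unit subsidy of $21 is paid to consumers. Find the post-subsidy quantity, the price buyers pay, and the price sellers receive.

q' = 2919/17; buyers pay 605/17; sellers receive 962/17

Pre-subsidy: 164/3 - (1/9)q = 35.125 + 0.125q gives q* = 1407/17 and p* = 773/17.
With the rebate, buyers effectively pay pb = ps − 21, where ps is the price sellers receive.
On the curves, pb = 164/3 - (1/9)q and ps = 35.125 + 0.125q; the wedge ps − pb = 21 gives 35.125 + 0.125q − (164/3 - (1/9)q) = 21, so q' = 2919/17.
Then pb = 164/3 − (1/9)·(2919/17) = 605/17 and ps = 35.125 + 0.125·(2919/17) = 962/17.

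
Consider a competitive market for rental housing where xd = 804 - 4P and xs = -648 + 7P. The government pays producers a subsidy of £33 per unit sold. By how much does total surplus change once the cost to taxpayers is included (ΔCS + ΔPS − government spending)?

Pre-subsidy: 804 - 4P = -648 + 7P gives P* = 132, x* = 276.
With the subsidy, sellers receive Ps = Pb + 33 for each unit, where Pb is the price buyers pay.
Supply in terms of Pb becomes xs = -648 + 7(Pb + 33) = -417 + 7Pb. Setting this equal to demand: 804 - 4Pb = -417 + 7Pb, so Pb = 111.
Sellers receive Ps = 111 + 33 = 144; x' = 804 − 4·111 = 360.
ΔCS = ½(276 + 360)(132 − 111) = 6678; ΔPS = ½(276 + 360)(144 − 132) = 3816.
Government spending = 33 × 360 = 11880.
Net change = 6678 + 3816 − 11880 = -1386. The loss equals the DWL triangle ½·33·84.

Net change in total surplus = -£1386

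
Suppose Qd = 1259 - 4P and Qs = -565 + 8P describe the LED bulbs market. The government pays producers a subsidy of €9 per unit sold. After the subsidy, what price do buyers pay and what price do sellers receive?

Pre-subsidy: 1259 - 4P = -565 + 8P gives P* = 152, Q* = 651.
With the subsidy, sellers receive Ps = Pb + 9 for each unit, where Pb is the price buyers pay.
Supply in terms of Pb becomes Qs = -565 + 8(Pb + 9) = -493 + 8Pb. Setting this equal to demand: 1259 - 4Pb = -493 + 8Pb, so Pb = 146.
Sellers receive Ps = 146 + 9 = 155; Q' = 1259 − 4·146 = 675.

Buyers pay €146; sellers receive €155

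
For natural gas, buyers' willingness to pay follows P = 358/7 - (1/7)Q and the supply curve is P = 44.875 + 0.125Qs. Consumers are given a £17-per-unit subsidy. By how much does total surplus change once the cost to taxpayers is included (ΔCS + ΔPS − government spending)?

Net change in total surplus = -8092/15

Pre-subsidy: 358/7 - (1/7)Q = 44.875 + 0.125Q gives Q* = 23.4 and P* = 47.8.
With the rebate, buyers effectively pay Pb = Ps − 17, where Ps is the price sellers receive.
On the curves, Pb = 358/7 - (1/7)Q and Ps = 44.875 + 0.125Q; the wedge Ps − Pb = 17 gives 44.875 + 0.125Q − (358/7 - (1/7)Q) = 17, so Q' = 1303/15.
Then Pb = 358/7 − (1/7)·(1303/15) = 581/15 and Ps = 44.875 + 0.125·(1303/15) = 836/15.
ΔCS = ½(23.4 + 1303/15)(47.8 − 581/15) = 112472/225; ΔPS = ½(23.4 + 1303/15)(836/15 − 47.8) = 98413/225.
Government spending = 17 × 1303/15 = 22151/15.
Net change = 112472/225 + 98413/225 − 22151/15 = -8092/15. The loss equals the DWL triangle ½·17·952/15.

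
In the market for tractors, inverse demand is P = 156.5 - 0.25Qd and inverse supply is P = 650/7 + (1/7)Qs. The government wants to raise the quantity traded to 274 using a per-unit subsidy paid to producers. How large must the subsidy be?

At Q = 274, from the demand curve buyers pay Pb = 156.5 − 0.25·274 = 88; from the supply curve sellers need Ps = 650/7 + (1/7)·274 = 132.
The subsidy must fill the gap: s = Ps − Pb = 132 − 88 = 44.

Required subsidy s = 44 per unit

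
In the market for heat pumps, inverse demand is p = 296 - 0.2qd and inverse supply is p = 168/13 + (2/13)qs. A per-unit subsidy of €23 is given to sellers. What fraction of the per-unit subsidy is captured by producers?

Producer share = 10/23

Pre-subsidy: 296 - 0.2q = 168/13 + (2/13)q gives q* = 800 and p* = 136.
With the subsidy, sellers receive ps = pb + 23 for each unit, where pb is the price buyers pay.
On the curves, pb = 296 - 0.2q and ps = 168/13 + (2/13)q; the wedge ps − pb = 23 gives 168/13 + (2/13)q − (296 - 0.2q) = 23, so q' = 865.
Then pb = 296 − 0.2·865 = 123 and ps = 168/13 + (2/13)·865 = 146.
Buyers' price falls by p* − pb = 136 − 123 = 13; sellers' price rises by ps − p* = 146 − 136 = 10.
So producers capture 10/23 = 10/23 of each unit of subsidy.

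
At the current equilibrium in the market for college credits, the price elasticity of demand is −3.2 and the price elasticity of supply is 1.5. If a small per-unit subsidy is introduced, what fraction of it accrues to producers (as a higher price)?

For a small subsidy around the equilibrium, the benefit split depends on the relative slopes, which at a point are proportional to the elasticities.
Buyer share = εs/(εs + |εd|) = 1.5/(1.5 + 3.2) = 15/47; seller share = |εd|/(εs + |εd|) = 32/47.
So producers capture 32/47 of the subsidy.

Producer share = 32/47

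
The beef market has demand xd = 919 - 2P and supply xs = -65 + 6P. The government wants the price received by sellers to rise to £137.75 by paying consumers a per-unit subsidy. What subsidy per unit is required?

At a seller price of 137.75, quantity supplied is -65 + 6·137.75 = 761.5.
Buyers absorb 761.5 only when they pay Pb with 919 − 2·Pb = 761.5, i.e. Pb = 78.75.
s = Ps − Pb = 137.75 − 78.75 = 59.

Required subsidy s = £59 per unit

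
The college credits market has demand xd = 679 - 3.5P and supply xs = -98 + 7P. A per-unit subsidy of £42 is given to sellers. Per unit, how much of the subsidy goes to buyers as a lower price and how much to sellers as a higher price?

Pre-subsidy: 679 - 3.5P = -98 + 7P gives P* = 74, x* = 420.
With the subsidy, sellers receive Ps = Pb + 42 for each unit, where Pb is the price buyers pay.
Supply in terms of Pb becomes xs = -98 + 7(Pb + 42) = 196 + 7Pb. Setting this equal to demand: 679 - 3.5Pb = 196 + 7Pb, so Pb = 46.
Sellers receive Ps = 46 + 42 = 88; x' = 679 − 3.5·46 = 518.
Buyers' price falls by P* − Pb = 74 − 46 = 28; sellers' price rises by Ps − P* = 88 − 74 = 14.

Buyers gain £28 per unit; sellers gain £14 per unit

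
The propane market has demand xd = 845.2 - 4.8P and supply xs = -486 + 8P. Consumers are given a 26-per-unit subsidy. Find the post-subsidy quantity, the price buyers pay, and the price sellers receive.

Pre-subsidy: 845.2 - 4.8P = -486 + 8P gives P* = 104, x* = 346.
With the rebate, buyers effectively pay Pb = Ps − 26, where Ps is the price sellers receive.
Demand in terms of Ps becomes xd = 845.2 − 4.8(Ps − 26) = 970 - 4.8Ps. Setting this equal to supply: 970 - 4.8Ps = -486 + 8Ps, so Ps = 113.75.
Buyers pay Pb = 113.75 − 26 = 87.75; x' = -486 + 8·113.75 = 424.

x' = 424; buyers pay 87.75; sellers receive 113.75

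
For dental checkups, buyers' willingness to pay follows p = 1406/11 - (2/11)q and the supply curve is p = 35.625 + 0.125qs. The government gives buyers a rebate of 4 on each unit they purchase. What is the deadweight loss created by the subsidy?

Pre-subsidy: 1406/11 - (2/11)q = 35.625 + 0.125q gives q* = 8113/27 and p* = 1976/27.
With the rebate, buyers effectively pay pb = ps − 4, where ps is the price sellers receive.
On the curves, pb = 1406/11 - (2/11)q and ps = 35.625 + 0.125q; the wedge ps − pb = 4 gives 35.625 + 0.125q − (1406/11 - (2/11)q) = 4, so q' = 8465/27.
Then pb = 1406/11 − (2/11)·(8465/27) = 1912/27 and ps = 35.625 + 0.125·(8465/27) = 2020/27.
The subsidy expands output by 8465/27 − 8113/27 = 352/27 past the efficient level; on those units the gap between marginal cost and willingness to pay runs from 0 up to 4.
DWL = ½ × 4 × 352/27 = 704/27.

Deadweight loss = 704/27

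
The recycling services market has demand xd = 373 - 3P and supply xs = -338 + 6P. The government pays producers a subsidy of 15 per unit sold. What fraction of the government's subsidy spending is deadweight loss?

DWL / government spending = 15/166

Pre-subsidy: 373 - 3P = -338 + 6P gives P* = 79, x* = 136.
With the subsidy, sellers receive Ps = Pb + 15 for each unit, where Pb is the price buyers pay.
Supply in terms of Pb becomes xs = -338 + 6(Pb + 15) = -248 + 6Pb. Setting this equal to demand: 373 - 3Pb = -248 + 6Pb, so Pb = 69.
Sellers receive Ps = 69 + 15 = 84; x' = 373 − 3·69 = 166.
ΔCS = ½(136 + 166)(79 − 69) = 1510; ΔPS = ½(136 + 166)(84 − 79) = 755.
Government spending = 15 × 166 = 2490.
DWL = ½ × 15 × (166 − 136) = 225; fraction = 225 / 2490 = 15/166.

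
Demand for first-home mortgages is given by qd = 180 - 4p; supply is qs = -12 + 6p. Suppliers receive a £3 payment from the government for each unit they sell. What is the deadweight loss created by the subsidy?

Pre-subsidy: 180 - 4p = -12 + 6p gives p* = 19.2, q* = 103.2.
With the subsidy, sellers receive ps = pb + 3 for each unit, where pb is the price buyers pay.
Supply in terms of pb becomes qs = -12 + 6(pb + 3) = 6 + 6pb. Setting this equal to demand: 180 - 4pb = 6 + 6pb, so pb = 17.4.
Sellers receive ps = 17.4 + 3 = 20.4; q' = 180 − 4·17.4 = 110.4.
The subsidy expands output by 110.4 − 103.2 = 7.2 past the efficient level; on those units the gap between marginal cost and willingness to pay runs from 0 up to 3.
DWL = ½ × 3 × 7.2 = 10.8.

Deadweight loss = £10.8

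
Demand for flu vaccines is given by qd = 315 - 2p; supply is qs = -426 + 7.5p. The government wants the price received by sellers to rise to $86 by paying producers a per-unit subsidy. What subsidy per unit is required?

Required subsidy s = $38 per unit

At a seller price of 86, quantity supplied is -426 + 7.5·86 = 219.
Buyers absorb 219 only when they pay pb with 315 − 2·pb = 219, i.e. pb = 48.
s = ps − pb = 86 − 48 = 38.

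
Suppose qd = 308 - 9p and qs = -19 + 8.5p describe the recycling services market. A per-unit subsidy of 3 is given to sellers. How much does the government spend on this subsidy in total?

Government cost = 16059/35

Pre-subsidy: 308 - 9p = -19 + 8.5p gives p* = 654/35, q* = 4894/35.
With the subsidy, sellers receive ps = pb + 3 for each unit, where pb is the price buyers pay.
Supply in terms of pb becomes qs = -19 + 8.5(pb + 3) = 6.5 + 8.5pb. Setting this equal to demand: 308 - 9pb = 6.5 + 8.5pb, so pb = 603/35.
Sellers receive ps = 603/35 + 3 = 708/35; q' = 308 − 9·(603/35) = 5353/35.
Government outlay = subsidy × quantity = 3 × 5353/35 = 16059/35.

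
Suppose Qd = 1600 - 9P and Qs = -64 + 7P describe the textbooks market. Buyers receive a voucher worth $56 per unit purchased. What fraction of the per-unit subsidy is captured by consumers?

Pre-subsidy: 1600 - 9P = -64 + 7P gives P* = 104, Q* = 664.
With the rebate, buyers effectively pay Pb = Ps − 56, where Ps is the price sellers receive.
Demand in terms of Ps becomes Qd = 1600 − 9(Ps − 56) = 2104 - 9Ps. Setting this equal to supply: 2104 - 9Ps = -64 + 7Ps, so Ps = 135.5.
Buyers pay Pb = 135.5 − 56 = 79.5; Q' = -64 + 7·135.5 = 884.5.
Buyers' price falls by P* − Pb = 104 − 79.5 = 24.5; sellers' price rises by Ps − P* = 135.5 − 104 = 31.5.
So consumers capture 24.5/56 = 0.4375 of each unit of subsidy.

Consumer share = 0.4375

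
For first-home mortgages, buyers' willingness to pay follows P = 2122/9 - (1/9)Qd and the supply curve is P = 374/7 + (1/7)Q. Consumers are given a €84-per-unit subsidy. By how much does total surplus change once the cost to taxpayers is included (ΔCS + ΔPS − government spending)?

Net change in total surplus = -€13891.5

Pre-subsidy: 2122/9 - (1/9)Q = 374/7 + (1/7)Q gives Q* = 718 and P* = 156.
With the rebate, buyers effectively pay Pb = Ps − 84, where Ps is the price sellers receive.
On the curves, Pb = 2122/9 - (1/9)Q and Ps = 374/7 + (1/7)Q; the wedge Ps − Pb = 84 gives 374/7 + (1/7)Q − (2122/9 - (1/9)Q) = 84, so Q' = 1048.75.
Then Pb = 2122/9 − (1/9)·1048.75 = 119.25 and Ps = 374/7 + (1/7)·1048.75 = 203.25.
ΔCS = ½(718 + 1048.75)(156 − 119.25) = 32464.03125; ΔPS = ½(718 + 1048.75)(203.25 − 156) = 41739.46875.
Government spending = 84 × 1048.75 = 88095.
Net change = 32464.03125 + 41739.46875 − 88095 = -13891.5. The loss equals the DWL triangle ½·84·330.75.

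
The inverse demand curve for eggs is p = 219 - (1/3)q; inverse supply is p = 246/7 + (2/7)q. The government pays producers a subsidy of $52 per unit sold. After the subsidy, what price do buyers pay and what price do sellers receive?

Buyers pay $92; sellers receive $144

Pre-subsidy: 219 - (1/3)q = 246/7 + (2/7)q gives q* = 297 and p* = 120.
With the subsidy, sellers receive ps = pb + 52 for each unit, where pb is the price buyers pay.
On the curves, pb = 219 - (1/3)q and ps = 246/7 + (2/7)q; the wedge ps − pb = 52 gives 246/7 + (2/7)q − (219 - (1/3)q) = 52, so q' = 381.
Then pb = 219 − (1/3)·381 = 92 and ps = 246/7 + (2/7)·381 = 144.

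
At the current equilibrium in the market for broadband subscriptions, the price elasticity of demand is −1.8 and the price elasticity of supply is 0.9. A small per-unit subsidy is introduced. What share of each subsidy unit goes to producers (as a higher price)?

For a small subsidy around the equilibrium, the benefit split depends on the relative slopes, which at a point are proportional to the elasticities.
Buyer share = εs/(εs + |εd|) = 0.9/(0.9 + 1.8) = 1/3; seller share = |εd|/(εs + |εd|) = 2/3.
So producers capture 2/3 of the subsidy.

Producer share = 2/3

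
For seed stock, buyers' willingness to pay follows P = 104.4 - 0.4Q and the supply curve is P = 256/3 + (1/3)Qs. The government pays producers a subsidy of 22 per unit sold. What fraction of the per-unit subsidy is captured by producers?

Producer share = 5/11

Pre-subsidy: 104.4 - 0.4Q = 256/3 + (1/3)Q gives Q* = 26 and P* = 94.
With the subsidy, sellers receive Ps = Pb + 22 for each unit, where Pb is the price buyers pay.
On the curves, Pb = 104.4 - 0.4Q and Ps = 256/3 + (1/3)Q; the wedge Ps − Pb = 22 gives 256/3 + (1/3)Q − (104.4 - 0.4Q) = 22, so Q' = 56.
Then Pb = 104.4 − 0.4·56 = 82 and Ps = 256/3 + (1/3)·56 = 104.
Buyers' price falls by P* − Pb = 94 − 82 = 12; sellers' price rises by Ps − P* = 104 − 94 = 10.
So producers capture 10/22 = 5/11 of each unit of subsidy.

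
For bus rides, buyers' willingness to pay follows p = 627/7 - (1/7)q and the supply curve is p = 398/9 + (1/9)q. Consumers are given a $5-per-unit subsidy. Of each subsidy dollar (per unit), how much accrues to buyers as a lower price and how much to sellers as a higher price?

Pre-subsidy: 627/7 - (1/7)q = 398/9 + (1/9)q gives q* = 178.5625 and p* = 64.0625.
With the rebate, buyers effectively pay pb = ps − 5, where ps is the price sellers receive.
On the curves, pb = 627/7 - (1/7)q and ps = 398/9 + (1/9)q; the wedge ps − pb = 5 gives 398/9 + (1/9)q − (627/7 - (1/7)q) = 5, so q' = 198.25.
Then pb = 627/7 − (1/7)·198.25 = 61.25 and ps = 398/9 + (1/9)·198.25 = 66.25.
Buyers' price falls by p* − pb = 64.0625 − 61.25 = 2.8125; sellers' price rises by ps − p* = 66.25 − 64.0625 = 2.1875.

Buyers gain $2.8125 per unit; sellers gain $2.1875 per unit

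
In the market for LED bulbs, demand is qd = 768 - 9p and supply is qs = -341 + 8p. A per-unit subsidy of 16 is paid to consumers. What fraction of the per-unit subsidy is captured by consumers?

Consumer share = 8/17

Pre-subsidy: 768 - 9p = -341 + 8p gives p* = 1109/17, q* = 3075/17.
With the rebate, buyers effectively pay pb = ps − 16, where ps is the price sellers receive.
Demand in terms of ps becomes qd = 768 − 9(ps − 16) = 912 - 9ps. Setting this equal to supply: 912 - 9ps = -341 + 8ps, so ps = 1253/17.
Buyers pay pb = 1253/17 − 16 = 981/17; q' = -341 + 8·(1253/17) = 4227/17.
Buyers' price falls by p* − pb = 1109/17 − 981/17 = 128/17; sellers' price rises by ps − p* = 1253/17 − 1109/17 = 144/17.
So consumers capture (128/17)/16 = 8/17 of each unit of subsidy.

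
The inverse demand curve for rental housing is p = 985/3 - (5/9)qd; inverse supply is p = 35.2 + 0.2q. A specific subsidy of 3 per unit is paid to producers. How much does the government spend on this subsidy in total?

Government cost = 19989/17

Pre-subsidy: 985/3 - (5/9)q = 35.2 + 0.2q gives q* = 13191/34 and p* = 3835/34.
With the subsidy, sellers receive ps = pb + 3 for each unit, where pb is the price buyers pay.
On the curves, pb = 985/3 - (5/9)q and ps = 35.2 + 0.2q; the wedge ps − pb = 3 gives 35.2 + 0.2q − (985/3 - (5/9)q) = 3, so q' = 6663/17.
Then pb = 985/3 − (5/9)·(6663/17) = 1880/17 and ps = 35.2 + 0.2·(6663/17) = 1931/17.
Government outlay = subsidy × quantity = 3 × 6663/17 = 19989/17.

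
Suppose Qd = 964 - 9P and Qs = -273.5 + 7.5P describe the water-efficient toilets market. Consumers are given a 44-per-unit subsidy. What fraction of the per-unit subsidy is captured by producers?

Producer share = 6/11

Pre-subsidy: 964 - 9P = -273.5 + 7.5P gives P* = 75, Q* = 289.
With the rebate, buyers effectively pay Pb = Ps − 44, where Ps is the price sellers receive.
Demand in terms of Ps becomes Qd = 964 − 9(Ps − 44) = 1360 - 9Ps. Setting this equal to supply: 1360 - 9Ps = -273.5 + 7.5Ps, so Ps = 99.
Buyers pay Pb = 99 − 44 = 55; Q' = -273.5 + 7.5·99 = 469.
Buyers' price falls by P* − Pb = 75 − 55 = 20; sellers' price rises by Ps − P* = 99 − 75 = 24.
So producers capture 24/44 = 6/11 of each unit of subsidy.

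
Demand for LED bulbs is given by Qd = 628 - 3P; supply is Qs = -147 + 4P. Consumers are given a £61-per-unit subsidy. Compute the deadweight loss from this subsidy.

Pre-subsidy: 628 - 3P = -147 + 4P gives P* = 775/7, Q* = 2071/7.
With the rebate, buyers effectively pay Pb = Ps − 61, where Ps is the price sellers receive.
Demand in terms of Ps becomes Qd = 628 − 3(Ps − 61) = 811 - 3Ps. Setting this equal to supply: 811 - 3Ps = -147 + 4Ps, so Ps = 958/7.
Buyers pay Pb = 958/7 − 61 = 531/7; Q' = -147 + 4·(958/7) = 2803/7.
The subsidy expands output by 2803/7 − 2071/7 = 732/7 past the efficient level; on those units the gap between marginal cost and willingness to pay runs from 0 up to 61.
DWL = ½ × 61 × 732/7 = 22326/7.

Deadweight loss = 22326/7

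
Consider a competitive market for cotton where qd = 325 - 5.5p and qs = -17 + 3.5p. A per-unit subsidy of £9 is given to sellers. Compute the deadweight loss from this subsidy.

Deadweight loss = £86.625

Pre-subsidy: 325 - 5.5p = -17 + 3.5p gives p* = 38, q* = 116.
With the subsidy, sellers receive ps = pb + 9 for each unit, where pb is the price buyers pay.
Supply in terms of pb becomes qs = -17 + 3.5(pb + 9) = 14.5 + 3.5pb. Setting this equal to demand: 325 - 5.5pb = 14.5 + 3.5pb, so pb = 34.5.
Sellers receive ps = 34.5 + 9 = 43.5; q' = 325 − 5.5·34.5 = 135.25.
The subsidy expands output by 135.25 − 116 = 19.25 past the efficient level; on those units the gap between marginal cost and willingness to pay runs from 0 up to 9.
DWL = ½ × 9 × 19.25 = 86.625.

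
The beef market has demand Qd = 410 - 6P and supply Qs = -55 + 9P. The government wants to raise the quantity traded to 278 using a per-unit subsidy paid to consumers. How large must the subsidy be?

At Q = 278, invert demand for the buyer price: Pb = (410 − 278)/6 = 22; invert supply for the seller price: Ps = (278 − (-55))/9 = 37.
The subsidy must fill the gap: s = Ps − Pb = 37 − 22 = 15.

Required subsidy s = 15 per unit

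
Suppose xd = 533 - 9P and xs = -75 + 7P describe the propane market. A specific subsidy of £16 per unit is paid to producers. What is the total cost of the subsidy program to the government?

Government cost = £4064

Pre-subsidy: 533 - 9P = -75 + 7P gives P* = 38, x* = 191.
With the subsidy, sellers receive Ps = Pb + 16 for each unit, where Pb is the price buyers pay.
Supply in terms of Pb becomes xs = -75 + 7(Pb + 16) = 37 + 7Pb. Setting this equal to demand: 533 - 9Pb = 37 + 7Pb, so Pb = 31.
Sellers receive Ps = 31 + 16 = 47; x' = 533 − 9·31 = 254.
Government outlay = subsidy × quantity = 16 × 254 = 4064.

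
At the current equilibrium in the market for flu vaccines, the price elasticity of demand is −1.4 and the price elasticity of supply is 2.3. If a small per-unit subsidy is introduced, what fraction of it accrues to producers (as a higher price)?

For a small subsidy around the equilibrium, the benefit split depends on the relative slopes, which at a point are proportional to the elasticities.
Buyer share = εs/(εs + |εd|) = 2.3/(2.3 + 1.4) = 23/37; seller share = |εd|/(εs + |εd|) = 14/37.
So producers capture 14/37 of the subsidy.

Producer share = 14/37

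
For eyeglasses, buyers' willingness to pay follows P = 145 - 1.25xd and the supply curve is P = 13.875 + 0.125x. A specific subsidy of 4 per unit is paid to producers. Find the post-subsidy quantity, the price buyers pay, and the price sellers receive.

Pre-subsidy: 145 - 1.25x = 13.875 + 0.125x gives x* = 1049/11 and P* = 1135/44.
With the subsidy, sellers receive Ps = Pb + 4 for each unit, where Pb is the price buyers pay.
On the curves, Pb = 145 - 1.25x and Ps = 13.875 + 0.125x; the wedge Ps − Pb = 4 gives 13.875 + 0.125x − (145 - 1.25x) = 4, so x' = 1081/11.
Then Pb = 145 − 1.25·(1081/11) = 975/44 and Ps = 13.875 + 0.125·(1081/11) = 1151/44.

x' = 1081/11; buyers pay 975/44; sellers receive 1151/44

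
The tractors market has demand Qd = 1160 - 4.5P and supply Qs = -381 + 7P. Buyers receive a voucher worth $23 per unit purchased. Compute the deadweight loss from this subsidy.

Deadweight loss = $724.5

Pre-subsidy: 1160 - 4.5P = -381 + 7P gives P* = 134, Q* = 557.
With the rebate, buyers effectively pay Pb = Ps − 23, where Ps is the price sellers receive.
Demand in terms of Ps becomes Qd = 1160 − 4.5(Ps − 23) = 1263.5 - 4.5Ps. Setting this equal to supply: 1263.5 - 4.5Ps = -381 + 7Ps, so Ps = 143.
Buyers pay Pb = 143 − 23 = 120; Q' = -381 + 7·143 = 620.
The subsidy expands output by 620 − 557 = 63 past the efficient level; on those units the gap between marginal cost and willingness to pay runs from 0 up to 23.
DWL = ½ × 23 × 63 = 724.5.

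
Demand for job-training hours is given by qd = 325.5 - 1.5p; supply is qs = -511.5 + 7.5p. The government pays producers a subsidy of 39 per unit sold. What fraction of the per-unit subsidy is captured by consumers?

Consumer share = 5/6

Pre-subsidy: 325.5 - 1.5p = -511.5 + 7.5p gives p* = 93, q* = 186.
With the subsidy, sellers receive ps = pb + 39 for each unit, where pb is the price buyers pay.
Supply in terms of pb becomes qs = -511.5 + 7.5(pb + 39) = -219 + 7.5pb. Setting this equal to demand: 325.5 - 1.5pb = -219 + 7.5pb, so pb = 60.5.
Sellers receive ps = 60.5 + 39 = 99.5; q' = 325.5 − 1.5·60.5 = 234.75.
Buyers' price falls by p* − pb = 93 − 60.5 = 32.5; sellers' price rises by ps − p* = 99.5 − 93 = 6.5.
So consumers capture 32.5/39 = 5/6 of each unit of subsidy.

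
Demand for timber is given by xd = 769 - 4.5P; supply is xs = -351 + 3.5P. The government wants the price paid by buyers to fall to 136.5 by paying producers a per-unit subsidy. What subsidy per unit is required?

Required subsidy s = 8 per unit

At a buyer price of 136.5, quantity demanded is 769 − 4.5·136.5 = 154.75.
Sellers supply 154.75 only when they receive Ps with -351 + 3.5·Ps = 154.75, i.e. Ps = 144.5.
s = Ps − Pb = 144.5 − 136.5 = 8.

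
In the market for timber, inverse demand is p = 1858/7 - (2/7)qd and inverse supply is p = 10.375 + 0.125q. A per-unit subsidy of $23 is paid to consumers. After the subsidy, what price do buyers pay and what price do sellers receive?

Buyers pay $72; sellers receive $95

Pre-subsidy: 1858/7 - (2/7)q = 10.375 + 0.125q gives q* = 621 and p* = 88.
With the rebate, buyers effectively pay pb = ps − 23, where ps is the price sellers receive.
On the curves, pb = 1858/7 - (2/7)q and ps = 10.375 + 0.125q; the wedge ps − pb = 23 gives 10.375 + 0.125q − (1858/7 - (2/7)q) = 23, so q' = 677.
Then pb = 1858/7 − (2/7)·677 = 72 and ps = 10.375 + 0.125·677 = 95.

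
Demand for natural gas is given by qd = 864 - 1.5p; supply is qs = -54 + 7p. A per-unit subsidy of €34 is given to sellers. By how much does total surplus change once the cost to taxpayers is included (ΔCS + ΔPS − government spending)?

Pre-subsidy: 864 - 1.5p = -54 + 7p gives p* = 108, q* = 702.
With the subsidy, sellers receive ps = pb + 34 for each unit, where pb is the price buyers pay.
Supply in terms of pb becomes qs = -54 + 7(pb + 34) = 184 + 7pb. Setting this equal to demand: 864 - 1.5pb = 184 + 7pb, so pb = 80.
Sellers receive ps = 80 + 34 = 114; q' = 864 − 1.5·80 = 744.
ΔCS = ½(702 + 744)(108 − 80) = 20244; ΔPS = ½(702 + 744)(114 − 108) = 4338.
Government spending = 34 × 744 = 25296.
Net change = 20244 + 4338 − 25296 = -714. The loss equals the DWL triangle ½·34·42.

Net change in total surplus = -€714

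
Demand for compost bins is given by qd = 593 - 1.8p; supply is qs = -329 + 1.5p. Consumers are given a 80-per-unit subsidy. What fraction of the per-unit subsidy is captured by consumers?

Pre-subsidy: 593 - 1.8p = -329 + 1.5p gives p* = 9220/33, q* = 991/11.
With the rebate, buyers effectively pay pb = ps − 80, where ps is the price sellers receive.
Demand in terms of ps becomes qd = 593 − 1.8(ps − 80) = 737 - 1.8ps. Setting this equal to supply: 737 - 1.8ps = -329 + 1.5ps, so ps = 10660/33.
Buyers pay pb = 10660/33 − 80 = 8020/33; q' = -329 + 1.5·(10660/33) = 1711/11.
Buyers' price falls by p* − pb = 9220/33 − 8020/33 = 400/11; sellers' price rises by ps − p* = 10660/33 − 9220/33 = 480/11.
So consumers capture (400/11)/80 = 5/11 of each unit of subsidy.

Consumer share = 5/11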